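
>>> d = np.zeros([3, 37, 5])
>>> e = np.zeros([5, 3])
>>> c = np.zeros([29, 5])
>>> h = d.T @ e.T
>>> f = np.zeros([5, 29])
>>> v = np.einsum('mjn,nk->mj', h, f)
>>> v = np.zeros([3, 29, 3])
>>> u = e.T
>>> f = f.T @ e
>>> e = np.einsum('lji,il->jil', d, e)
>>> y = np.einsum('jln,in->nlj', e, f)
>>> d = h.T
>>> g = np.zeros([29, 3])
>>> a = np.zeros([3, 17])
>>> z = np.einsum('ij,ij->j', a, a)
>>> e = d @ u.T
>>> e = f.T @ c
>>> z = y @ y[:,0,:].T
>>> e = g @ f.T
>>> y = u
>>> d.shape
(5, 37, 5)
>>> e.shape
(29, 29)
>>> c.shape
(29, 5)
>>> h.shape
(5, 37, 5)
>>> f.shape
(29, 3)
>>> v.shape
(3, 29, 3)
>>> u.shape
(3, 5)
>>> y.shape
(3, 5)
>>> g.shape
(29, 3)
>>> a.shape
(3, 17)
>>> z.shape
(3, 5, 3)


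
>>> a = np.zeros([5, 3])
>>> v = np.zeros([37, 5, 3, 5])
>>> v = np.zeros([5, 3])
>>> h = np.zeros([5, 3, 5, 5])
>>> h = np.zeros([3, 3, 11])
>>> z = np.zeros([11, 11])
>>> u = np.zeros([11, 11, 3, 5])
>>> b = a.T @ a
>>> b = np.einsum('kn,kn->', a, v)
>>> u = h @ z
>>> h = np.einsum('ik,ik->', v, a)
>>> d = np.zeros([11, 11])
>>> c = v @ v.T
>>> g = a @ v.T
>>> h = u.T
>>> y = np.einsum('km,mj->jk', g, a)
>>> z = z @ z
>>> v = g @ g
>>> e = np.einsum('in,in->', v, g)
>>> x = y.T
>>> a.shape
(5, 3)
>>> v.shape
(5, 5)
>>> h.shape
(11, 3, 3)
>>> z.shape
(11, 11)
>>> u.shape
(3, 3, 11)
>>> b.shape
()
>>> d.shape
(11, 11)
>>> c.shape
(5, 5)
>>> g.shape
(5, 5)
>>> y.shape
(3, 5)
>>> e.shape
()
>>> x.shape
(5, 3)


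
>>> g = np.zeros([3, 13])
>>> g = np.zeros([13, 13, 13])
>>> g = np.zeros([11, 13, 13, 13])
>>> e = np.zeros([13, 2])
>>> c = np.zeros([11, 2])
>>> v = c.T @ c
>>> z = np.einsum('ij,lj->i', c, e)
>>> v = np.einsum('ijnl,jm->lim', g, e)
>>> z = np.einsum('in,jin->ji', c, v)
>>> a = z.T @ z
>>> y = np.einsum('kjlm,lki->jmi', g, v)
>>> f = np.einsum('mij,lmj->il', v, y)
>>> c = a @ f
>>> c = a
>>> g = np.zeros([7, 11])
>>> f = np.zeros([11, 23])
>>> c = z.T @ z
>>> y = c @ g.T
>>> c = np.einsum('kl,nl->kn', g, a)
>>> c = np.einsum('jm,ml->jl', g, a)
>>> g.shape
(7, 11)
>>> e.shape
(13, 2)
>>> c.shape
(7, 11)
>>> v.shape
(13, 11, 2)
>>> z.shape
(13, 11)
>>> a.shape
(11, 11)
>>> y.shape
(11, 7)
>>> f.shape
(11, 23)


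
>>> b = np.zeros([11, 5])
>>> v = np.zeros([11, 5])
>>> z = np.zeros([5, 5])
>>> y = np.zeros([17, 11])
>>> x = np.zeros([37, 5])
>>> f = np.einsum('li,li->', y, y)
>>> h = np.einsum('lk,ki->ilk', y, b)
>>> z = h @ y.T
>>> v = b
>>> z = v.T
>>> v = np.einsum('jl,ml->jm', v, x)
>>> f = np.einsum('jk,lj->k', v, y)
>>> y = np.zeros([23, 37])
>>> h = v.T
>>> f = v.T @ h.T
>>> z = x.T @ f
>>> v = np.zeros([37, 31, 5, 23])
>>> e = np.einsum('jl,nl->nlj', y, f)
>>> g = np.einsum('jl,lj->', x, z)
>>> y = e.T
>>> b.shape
(11, 5)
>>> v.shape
(37, 31, 5, 23)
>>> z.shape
(5, 37)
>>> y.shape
(23, 37, 37)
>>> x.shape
(37, 5)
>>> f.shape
(37, 37)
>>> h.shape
(37, 11)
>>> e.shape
(37, 37, 23)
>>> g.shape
()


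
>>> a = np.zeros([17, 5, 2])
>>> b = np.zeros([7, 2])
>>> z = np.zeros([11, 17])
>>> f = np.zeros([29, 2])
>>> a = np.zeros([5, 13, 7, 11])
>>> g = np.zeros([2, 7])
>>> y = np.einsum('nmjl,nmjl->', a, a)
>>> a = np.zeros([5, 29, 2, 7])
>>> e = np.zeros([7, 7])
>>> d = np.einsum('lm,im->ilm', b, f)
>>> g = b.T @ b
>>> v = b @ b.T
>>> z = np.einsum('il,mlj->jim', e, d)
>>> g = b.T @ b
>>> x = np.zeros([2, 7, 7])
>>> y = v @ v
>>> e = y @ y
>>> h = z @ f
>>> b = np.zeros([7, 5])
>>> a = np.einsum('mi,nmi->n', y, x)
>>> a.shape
(2,)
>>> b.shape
(7, 5)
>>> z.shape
(2, 7, 29)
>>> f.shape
(29, 2)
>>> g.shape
(2, 2)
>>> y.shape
(7, 7)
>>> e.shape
(7, 7)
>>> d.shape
(29, 7, 2)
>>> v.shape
(7, 7)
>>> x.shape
(2, 7, 7)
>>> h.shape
(2, 7, 2)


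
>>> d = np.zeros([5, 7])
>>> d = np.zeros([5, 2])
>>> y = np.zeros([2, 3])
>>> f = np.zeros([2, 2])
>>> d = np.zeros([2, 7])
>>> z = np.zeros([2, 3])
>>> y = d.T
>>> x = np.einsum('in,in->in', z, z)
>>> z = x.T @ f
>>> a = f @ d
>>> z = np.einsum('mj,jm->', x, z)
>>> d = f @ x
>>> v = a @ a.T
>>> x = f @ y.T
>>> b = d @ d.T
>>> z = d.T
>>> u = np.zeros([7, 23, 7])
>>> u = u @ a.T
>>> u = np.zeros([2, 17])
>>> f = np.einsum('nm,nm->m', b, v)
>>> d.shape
(2, 3)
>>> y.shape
(7, 2)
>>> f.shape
(2,)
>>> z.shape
(3, 2)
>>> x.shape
(2, 7)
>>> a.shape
(2, 7)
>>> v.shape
(2, 2)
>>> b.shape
(2, 2)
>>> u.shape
(2, 17)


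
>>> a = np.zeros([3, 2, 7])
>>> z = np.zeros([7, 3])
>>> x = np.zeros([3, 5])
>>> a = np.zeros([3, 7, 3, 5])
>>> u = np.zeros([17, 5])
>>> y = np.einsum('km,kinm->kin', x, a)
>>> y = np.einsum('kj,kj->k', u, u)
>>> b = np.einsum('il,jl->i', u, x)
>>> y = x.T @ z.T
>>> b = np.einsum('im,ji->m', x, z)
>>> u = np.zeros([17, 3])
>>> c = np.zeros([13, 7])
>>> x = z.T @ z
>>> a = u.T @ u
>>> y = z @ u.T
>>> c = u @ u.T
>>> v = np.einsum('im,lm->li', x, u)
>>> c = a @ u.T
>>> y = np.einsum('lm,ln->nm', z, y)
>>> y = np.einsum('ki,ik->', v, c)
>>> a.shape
(3, 3)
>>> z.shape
(7, 3)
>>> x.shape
(3, 3)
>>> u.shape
(17, 3)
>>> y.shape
()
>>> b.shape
(5,)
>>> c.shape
(3, 17)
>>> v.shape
(17, 3)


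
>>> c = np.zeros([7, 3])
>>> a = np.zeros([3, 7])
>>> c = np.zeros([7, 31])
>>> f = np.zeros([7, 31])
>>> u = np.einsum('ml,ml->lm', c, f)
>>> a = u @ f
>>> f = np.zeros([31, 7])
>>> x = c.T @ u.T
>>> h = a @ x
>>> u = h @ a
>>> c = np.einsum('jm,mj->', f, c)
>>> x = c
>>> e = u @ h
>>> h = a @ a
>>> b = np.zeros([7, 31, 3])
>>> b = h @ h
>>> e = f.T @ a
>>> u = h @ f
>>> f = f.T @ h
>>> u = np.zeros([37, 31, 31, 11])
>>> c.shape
()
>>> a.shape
(31, 31)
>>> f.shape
(7, 31)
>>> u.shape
(37, 31, 31, 11)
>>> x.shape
()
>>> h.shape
(31, 31)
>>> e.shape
(7, 31)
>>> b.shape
(31, 31)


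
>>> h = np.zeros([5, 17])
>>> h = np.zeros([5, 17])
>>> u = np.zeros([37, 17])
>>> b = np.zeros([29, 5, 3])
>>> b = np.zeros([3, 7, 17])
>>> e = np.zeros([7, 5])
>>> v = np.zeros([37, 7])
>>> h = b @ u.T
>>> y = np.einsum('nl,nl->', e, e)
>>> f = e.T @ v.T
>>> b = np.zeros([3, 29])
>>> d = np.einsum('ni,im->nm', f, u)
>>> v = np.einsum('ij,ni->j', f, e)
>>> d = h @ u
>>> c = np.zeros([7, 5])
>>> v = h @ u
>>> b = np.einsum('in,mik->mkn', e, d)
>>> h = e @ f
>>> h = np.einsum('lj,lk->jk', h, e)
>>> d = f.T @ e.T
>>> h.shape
(37, 5)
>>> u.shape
(37, 17)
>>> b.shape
(3, 17, 5)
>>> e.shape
(7, 5)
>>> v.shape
(3, 7, 17)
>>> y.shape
()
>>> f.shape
(5, 37)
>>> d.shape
(37, 7)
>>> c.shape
(7, 5)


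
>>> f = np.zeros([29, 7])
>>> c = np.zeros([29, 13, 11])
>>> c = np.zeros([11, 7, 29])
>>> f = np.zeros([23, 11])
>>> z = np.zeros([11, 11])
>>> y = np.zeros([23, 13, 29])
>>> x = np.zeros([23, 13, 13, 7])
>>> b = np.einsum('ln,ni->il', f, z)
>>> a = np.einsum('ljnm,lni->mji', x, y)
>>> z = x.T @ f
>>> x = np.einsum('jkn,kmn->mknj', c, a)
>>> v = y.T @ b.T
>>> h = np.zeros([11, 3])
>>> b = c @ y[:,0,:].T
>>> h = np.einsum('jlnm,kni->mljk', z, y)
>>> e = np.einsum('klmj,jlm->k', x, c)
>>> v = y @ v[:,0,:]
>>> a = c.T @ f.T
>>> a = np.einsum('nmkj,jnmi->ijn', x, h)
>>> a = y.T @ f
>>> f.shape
(23, 11)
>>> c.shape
(11, 7, 29)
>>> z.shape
(7, 13, 13, 11)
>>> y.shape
(23, 13, 29)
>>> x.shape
(13, 7, 29, 11)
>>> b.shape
(11, 7, 23)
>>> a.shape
(29, 13, 11)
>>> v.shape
(23, 13, 11)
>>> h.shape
(11, 13, 7, 23)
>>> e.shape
(13,)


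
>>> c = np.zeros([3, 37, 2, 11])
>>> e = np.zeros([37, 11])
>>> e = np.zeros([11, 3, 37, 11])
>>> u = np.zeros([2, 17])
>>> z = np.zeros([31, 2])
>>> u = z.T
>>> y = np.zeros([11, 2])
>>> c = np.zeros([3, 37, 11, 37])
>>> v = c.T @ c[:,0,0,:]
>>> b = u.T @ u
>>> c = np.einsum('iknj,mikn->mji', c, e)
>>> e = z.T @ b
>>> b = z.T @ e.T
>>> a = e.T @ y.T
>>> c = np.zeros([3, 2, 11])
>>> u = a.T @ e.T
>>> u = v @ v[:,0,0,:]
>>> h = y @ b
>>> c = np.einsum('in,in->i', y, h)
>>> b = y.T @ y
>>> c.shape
(11,)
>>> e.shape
(2, 31)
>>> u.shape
(37, 11, 37, 37)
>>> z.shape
(31, 2)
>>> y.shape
(11, 2)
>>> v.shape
(37, 11, 37, 37)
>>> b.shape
(2, 2)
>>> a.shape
(31, 11)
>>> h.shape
(11, 2)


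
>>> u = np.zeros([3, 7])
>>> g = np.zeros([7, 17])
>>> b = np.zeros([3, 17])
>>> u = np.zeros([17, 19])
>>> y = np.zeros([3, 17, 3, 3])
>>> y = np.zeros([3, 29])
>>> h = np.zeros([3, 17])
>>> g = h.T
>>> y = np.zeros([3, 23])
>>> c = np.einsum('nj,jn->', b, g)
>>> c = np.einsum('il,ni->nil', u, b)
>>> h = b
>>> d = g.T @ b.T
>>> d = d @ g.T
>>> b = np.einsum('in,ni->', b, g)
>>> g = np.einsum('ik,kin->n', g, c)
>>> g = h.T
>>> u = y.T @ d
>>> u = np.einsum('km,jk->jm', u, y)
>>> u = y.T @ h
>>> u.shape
(23, 17)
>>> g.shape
(17, 3)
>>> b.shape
()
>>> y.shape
(3, 23)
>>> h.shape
(3, 17)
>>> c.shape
(3, 17, 19)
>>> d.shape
(3, 17)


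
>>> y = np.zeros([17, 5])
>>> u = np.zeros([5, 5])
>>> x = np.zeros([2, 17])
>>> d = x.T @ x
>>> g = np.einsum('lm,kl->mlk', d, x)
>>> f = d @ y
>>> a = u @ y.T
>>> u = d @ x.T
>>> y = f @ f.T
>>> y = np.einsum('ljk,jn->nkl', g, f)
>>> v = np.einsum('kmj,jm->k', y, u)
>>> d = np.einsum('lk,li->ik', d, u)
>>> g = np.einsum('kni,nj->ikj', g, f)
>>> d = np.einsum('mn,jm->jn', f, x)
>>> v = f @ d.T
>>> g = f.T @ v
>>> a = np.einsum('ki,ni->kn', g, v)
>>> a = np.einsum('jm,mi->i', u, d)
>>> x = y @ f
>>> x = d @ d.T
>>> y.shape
(5, 2, 17)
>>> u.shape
(17, 2)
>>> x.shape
(2, 2)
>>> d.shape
(2, 5)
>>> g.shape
(5, 2)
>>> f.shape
(17, 5)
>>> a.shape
(5,)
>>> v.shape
(17, 2)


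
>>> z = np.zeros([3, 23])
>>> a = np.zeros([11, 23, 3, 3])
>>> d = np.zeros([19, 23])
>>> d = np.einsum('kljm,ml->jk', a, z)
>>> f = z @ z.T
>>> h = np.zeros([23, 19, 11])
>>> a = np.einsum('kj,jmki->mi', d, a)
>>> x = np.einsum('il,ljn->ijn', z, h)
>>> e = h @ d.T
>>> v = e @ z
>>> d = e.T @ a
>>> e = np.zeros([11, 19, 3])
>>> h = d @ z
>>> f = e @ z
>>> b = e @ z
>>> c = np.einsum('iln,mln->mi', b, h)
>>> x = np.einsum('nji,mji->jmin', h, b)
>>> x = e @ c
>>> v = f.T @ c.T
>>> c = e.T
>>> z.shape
(3, 23)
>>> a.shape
(23, 3)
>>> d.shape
(3, 19, 3)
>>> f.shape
(11, 19, 23)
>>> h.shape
(3, 19, 23)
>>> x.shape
(11, 19, 11)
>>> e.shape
(11, 19, 3)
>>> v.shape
(23, 19, 3)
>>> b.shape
(11, 19, 23)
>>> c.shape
(3, 19, 11)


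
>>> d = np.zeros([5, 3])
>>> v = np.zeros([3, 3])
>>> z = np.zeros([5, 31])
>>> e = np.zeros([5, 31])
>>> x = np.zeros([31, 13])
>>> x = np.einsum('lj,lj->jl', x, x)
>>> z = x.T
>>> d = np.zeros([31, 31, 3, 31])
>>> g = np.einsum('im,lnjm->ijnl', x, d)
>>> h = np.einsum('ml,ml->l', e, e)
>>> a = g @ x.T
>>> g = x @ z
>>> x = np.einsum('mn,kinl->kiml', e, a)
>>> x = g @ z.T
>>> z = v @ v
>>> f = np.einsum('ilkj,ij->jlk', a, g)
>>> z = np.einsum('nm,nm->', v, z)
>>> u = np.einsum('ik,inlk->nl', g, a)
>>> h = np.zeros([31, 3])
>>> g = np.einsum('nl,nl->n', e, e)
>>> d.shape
(31, 31, 3, 31)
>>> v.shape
(3, 3)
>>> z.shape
()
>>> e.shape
(5, 31)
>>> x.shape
(13, 31)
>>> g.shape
(5,)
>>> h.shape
(31, 3)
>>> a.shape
(13, 3, 31, 13)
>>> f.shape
(13, 3, 31)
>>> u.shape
(3, 31)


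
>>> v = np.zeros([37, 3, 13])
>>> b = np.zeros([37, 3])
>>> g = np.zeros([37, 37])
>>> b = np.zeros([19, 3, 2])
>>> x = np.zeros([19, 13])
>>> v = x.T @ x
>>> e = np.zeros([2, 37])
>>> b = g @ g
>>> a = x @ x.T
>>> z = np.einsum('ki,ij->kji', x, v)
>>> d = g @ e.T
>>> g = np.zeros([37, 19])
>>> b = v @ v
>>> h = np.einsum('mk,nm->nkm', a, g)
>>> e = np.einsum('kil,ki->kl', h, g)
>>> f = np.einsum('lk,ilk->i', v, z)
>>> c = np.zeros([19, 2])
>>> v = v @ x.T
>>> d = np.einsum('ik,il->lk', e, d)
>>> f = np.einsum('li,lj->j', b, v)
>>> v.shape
(13, 19)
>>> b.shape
(13, 13)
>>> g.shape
(37, 19)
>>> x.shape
(19, 13)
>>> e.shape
(37, 19)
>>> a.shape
(19, 19)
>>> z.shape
(19, 13, 13)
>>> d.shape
(2, 19)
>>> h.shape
(37, 19, 19)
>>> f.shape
(19,)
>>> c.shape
(19, 2)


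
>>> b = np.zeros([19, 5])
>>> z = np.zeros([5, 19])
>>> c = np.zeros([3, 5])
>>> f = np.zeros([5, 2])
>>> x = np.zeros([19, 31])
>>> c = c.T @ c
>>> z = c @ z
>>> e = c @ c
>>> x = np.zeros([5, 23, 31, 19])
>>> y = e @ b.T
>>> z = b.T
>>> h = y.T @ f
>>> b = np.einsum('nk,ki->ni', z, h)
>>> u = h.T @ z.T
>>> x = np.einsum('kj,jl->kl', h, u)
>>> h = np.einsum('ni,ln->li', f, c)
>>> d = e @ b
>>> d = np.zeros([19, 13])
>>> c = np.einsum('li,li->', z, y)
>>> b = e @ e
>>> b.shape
(5, 5)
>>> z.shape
(5, 19)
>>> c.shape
()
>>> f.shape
(5, 2)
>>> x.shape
(19, 5)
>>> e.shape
(5, 5)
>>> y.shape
(5, 19)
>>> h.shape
(5, 2)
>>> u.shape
(2, 5)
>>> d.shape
(19, 13)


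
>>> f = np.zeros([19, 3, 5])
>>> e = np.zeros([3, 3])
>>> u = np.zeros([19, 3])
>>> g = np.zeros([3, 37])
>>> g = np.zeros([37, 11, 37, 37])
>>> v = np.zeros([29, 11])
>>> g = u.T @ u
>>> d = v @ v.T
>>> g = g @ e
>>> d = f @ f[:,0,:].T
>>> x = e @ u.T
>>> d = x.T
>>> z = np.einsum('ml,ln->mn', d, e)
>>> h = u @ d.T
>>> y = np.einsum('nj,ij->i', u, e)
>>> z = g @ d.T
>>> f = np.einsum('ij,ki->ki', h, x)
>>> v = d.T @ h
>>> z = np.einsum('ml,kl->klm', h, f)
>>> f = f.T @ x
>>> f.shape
(19, 19)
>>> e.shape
(3, 3)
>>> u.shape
(19, 3)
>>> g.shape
(3, 3)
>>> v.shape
(3, 19)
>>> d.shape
(19, 3)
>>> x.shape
(3, 19)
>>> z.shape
(3, 19, 19)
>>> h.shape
(19, 19)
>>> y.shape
(3,)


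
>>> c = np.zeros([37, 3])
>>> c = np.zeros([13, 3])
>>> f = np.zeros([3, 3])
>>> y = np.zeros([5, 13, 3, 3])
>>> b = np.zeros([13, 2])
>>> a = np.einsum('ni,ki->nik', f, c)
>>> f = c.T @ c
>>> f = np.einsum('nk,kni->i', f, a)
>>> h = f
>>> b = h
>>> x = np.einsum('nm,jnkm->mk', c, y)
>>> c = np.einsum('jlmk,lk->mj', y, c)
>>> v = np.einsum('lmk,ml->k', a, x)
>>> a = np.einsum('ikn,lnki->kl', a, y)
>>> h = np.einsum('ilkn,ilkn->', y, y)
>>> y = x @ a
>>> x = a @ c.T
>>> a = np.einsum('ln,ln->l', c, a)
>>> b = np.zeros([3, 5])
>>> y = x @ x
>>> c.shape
(3, 5)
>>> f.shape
(13,)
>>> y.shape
(3, 3)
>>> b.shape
(3, 5)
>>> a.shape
(3,)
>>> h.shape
()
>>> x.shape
(3, 3)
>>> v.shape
(13,)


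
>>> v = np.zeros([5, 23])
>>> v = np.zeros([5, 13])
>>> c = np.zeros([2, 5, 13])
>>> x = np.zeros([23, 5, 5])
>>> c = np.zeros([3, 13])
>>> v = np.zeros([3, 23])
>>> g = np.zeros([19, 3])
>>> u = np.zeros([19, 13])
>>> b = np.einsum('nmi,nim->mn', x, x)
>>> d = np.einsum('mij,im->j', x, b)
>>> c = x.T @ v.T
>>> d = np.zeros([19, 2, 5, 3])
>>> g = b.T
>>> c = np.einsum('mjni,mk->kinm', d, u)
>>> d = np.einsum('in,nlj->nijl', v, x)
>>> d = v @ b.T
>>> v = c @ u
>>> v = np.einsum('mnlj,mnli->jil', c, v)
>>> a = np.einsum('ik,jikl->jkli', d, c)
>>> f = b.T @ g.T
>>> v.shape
(19, 13, 5)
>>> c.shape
(13, 3, 5, 19)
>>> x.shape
(23, 5, 5)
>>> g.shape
(23, 5)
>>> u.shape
(19, 13)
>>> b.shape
(5, 23)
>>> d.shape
(3, 5)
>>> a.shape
(13, 5, 19, 3)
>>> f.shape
(23, 23)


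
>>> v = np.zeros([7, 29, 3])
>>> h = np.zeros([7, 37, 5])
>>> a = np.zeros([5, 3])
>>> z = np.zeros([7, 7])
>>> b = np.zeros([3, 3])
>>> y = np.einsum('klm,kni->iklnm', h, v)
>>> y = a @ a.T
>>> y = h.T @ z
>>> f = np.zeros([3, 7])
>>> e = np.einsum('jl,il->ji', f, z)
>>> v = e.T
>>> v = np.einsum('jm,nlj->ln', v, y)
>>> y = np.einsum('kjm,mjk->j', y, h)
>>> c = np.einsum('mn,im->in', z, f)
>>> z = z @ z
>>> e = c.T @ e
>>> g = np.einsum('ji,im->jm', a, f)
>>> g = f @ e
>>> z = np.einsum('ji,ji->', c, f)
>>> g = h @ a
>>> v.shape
(37, 5)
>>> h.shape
(7, 37, 5)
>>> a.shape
(5, 3)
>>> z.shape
()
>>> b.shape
(3, 3)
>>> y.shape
(37,)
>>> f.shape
(3, 7)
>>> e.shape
(7, 7)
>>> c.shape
(3, 7)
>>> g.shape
(7, 37, 3)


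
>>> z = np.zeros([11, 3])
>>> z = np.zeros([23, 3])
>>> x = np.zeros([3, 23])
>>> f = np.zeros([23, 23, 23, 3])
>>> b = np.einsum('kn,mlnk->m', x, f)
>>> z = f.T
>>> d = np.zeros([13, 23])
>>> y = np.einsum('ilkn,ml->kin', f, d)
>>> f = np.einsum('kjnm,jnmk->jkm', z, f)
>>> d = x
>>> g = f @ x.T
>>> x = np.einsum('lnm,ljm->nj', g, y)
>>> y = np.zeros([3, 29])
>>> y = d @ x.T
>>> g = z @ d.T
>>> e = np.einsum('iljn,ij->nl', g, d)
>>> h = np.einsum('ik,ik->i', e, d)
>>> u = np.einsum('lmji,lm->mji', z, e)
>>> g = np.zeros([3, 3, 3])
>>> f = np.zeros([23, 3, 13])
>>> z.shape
(3, 23, 23, 23)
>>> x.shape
(3, 23)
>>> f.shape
(23, 3, 13)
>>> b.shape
(23,)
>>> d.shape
(3, 23)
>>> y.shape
(3, 3)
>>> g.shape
(3, 3, 3)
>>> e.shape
(3, 23)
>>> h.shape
(3,)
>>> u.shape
(23, 23, 23)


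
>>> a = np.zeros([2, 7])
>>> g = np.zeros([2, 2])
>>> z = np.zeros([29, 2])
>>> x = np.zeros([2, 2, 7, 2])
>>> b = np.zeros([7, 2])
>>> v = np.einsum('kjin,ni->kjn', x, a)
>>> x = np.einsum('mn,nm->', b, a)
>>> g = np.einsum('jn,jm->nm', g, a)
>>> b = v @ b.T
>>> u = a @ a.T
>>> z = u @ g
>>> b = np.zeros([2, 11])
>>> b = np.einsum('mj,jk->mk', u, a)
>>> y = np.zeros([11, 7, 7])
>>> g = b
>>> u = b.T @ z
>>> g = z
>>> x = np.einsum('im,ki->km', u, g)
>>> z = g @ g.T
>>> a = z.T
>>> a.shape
(2, 2)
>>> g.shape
(2, 7)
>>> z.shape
(2, 2)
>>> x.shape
(2, 7)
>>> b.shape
(2, 7)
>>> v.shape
(2, 2, 2)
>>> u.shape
(7, 7)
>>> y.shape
(11, 7, 7)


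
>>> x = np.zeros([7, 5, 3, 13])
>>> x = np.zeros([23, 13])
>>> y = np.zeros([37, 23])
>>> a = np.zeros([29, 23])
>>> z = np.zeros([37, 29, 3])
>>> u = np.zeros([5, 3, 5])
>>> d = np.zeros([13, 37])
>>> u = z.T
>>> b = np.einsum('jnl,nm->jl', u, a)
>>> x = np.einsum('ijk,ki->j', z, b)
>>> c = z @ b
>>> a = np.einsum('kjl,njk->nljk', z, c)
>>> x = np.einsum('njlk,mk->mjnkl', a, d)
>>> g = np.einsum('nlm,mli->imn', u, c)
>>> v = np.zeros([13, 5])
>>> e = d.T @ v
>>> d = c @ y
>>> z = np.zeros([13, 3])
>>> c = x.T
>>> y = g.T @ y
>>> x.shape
(13, 3, 37, 37, 29)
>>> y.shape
(3, 37, 23)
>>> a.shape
(37, 3, 29, 37)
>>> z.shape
(13, 3)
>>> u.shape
(3, 29, 37)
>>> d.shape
(37, 29, 23)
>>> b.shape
(3, 37)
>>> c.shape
(29, 37, 37, 3, 13)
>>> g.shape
(37, 37, 3)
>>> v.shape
(13, 5)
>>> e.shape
(37, 5)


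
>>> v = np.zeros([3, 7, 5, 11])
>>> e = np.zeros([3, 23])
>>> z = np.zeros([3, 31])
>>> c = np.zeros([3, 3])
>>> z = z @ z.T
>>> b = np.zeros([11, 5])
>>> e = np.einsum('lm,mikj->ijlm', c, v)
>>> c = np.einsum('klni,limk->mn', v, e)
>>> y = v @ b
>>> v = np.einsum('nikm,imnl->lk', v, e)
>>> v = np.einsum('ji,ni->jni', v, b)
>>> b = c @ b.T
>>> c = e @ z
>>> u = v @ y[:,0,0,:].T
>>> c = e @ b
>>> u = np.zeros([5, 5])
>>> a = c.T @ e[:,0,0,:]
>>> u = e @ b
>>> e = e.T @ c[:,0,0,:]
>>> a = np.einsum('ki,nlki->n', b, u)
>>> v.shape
(3, 11, 5)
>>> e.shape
(3, 3, 11, 11)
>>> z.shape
(3, 3)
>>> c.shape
(7, 11, 3, 11)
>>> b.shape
(3, 11)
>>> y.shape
(3, 7, 5, 5)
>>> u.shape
(7, 11, 3, 11)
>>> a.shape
(7,)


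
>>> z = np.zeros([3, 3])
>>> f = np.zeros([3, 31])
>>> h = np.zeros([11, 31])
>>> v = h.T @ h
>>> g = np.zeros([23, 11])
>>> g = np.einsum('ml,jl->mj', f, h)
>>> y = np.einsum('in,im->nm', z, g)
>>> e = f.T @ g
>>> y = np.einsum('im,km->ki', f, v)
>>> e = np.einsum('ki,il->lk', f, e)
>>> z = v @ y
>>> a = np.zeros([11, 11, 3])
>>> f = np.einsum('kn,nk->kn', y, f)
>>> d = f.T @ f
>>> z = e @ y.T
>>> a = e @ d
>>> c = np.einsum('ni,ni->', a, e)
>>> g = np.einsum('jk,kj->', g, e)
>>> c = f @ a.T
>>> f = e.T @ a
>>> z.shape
(11, 31)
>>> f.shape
(3, 3)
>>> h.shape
(11, 31)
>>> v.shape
(31, 31)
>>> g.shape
()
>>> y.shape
(31, 3)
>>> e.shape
(11, 3)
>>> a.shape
(11, 3)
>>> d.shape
(3, 3)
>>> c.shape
(31, 11)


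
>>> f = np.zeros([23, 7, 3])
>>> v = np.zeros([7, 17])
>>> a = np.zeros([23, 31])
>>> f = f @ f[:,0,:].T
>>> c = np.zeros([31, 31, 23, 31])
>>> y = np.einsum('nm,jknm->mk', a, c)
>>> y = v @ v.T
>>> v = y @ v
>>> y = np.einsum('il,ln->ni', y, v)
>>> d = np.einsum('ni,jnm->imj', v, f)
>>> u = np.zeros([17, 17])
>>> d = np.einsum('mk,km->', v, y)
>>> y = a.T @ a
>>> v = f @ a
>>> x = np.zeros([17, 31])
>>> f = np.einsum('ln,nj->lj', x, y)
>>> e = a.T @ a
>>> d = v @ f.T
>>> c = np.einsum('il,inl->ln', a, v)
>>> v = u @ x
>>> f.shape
(17, 31)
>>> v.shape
(17, 31)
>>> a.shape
(23, 31)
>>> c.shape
(31, 7)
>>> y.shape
(31, 31)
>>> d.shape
(23, 7, 17)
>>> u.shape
(17, 17)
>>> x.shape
(17, 31)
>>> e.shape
(31, 31)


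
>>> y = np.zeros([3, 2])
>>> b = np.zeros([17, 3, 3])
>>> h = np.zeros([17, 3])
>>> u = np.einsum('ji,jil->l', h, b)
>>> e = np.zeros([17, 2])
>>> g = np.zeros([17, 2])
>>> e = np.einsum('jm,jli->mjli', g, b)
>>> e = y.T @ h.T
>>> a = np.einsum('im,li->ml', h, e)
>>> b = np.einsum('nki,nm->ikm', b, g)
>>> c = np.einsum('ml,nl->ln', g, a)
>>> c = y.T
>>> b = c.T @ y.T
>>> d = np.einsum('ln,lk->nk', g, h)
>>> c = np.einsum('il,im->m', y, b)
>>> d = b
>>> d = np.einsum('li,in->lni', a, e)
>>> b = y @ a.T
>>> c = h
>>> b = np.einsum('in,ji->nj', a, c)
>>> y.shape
(3, 2)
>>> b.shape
(2, 17)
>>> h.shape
(17, 3)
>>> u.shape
(3,)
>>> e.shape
(2, 17)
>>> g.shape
(17, 2)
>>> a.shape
(3, 2)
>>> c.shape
(17, 3)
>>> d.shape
(3, 17, 2)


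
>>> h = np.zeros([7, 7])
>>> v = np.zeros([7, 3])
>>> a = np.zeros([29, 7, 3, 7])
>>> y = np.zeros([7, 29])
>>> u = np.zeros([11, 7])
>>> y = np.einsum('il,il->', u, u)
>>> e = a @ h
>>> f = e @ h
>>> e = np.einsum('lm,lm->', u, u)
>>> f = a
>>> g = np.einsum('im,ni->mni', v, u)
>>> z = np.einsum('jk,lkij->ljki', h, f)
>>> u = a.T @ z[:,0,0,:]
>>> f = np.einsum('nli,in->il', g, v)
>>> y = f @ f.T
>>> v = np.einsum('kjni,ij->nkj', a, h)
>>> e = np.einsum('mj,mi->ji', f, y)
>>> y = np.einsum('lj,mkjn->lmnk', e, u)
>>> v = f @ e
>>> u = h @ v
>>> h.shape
(7, 7)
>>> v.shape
(7, 7)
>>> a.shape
(29, 7, 3, 7)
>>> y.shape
(11, 7, 3, 3)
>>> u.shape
(7, 7)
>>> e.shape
(11, 7)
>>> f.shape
(7, 11)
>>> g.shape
(3, 11, 7)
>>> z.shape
(29, 7, 7, 3)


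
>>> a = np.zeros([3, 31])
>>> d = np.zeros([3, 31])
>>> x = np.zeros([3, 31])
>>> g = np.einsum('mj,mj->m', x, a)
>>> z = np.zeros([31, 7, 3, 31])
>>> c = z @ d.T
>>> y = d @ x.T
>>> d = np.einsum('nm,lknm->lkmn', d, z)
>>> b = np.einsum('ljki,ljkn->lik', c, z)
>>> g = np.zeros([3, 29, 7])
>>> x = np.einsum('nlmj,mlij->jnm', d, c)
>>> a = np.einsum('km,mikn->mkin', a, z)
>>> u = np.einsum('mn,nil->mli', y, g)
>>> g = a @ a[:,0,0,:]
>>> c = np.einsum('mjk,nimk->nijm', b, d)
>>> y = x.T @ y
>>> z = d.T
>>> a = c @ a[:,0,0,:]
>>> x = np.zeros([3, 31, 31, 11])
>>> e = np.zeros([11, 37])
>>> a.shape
(31, 7, 3, 31)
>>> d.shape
(31, 7, 31, 3)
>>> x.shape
(3, 31, 31, 11)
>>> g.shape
(31, 3, 7, 31)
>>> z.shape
(3, 31, 7, 31)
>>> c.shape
(31, 7, 3, 31)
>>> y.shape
(31, 31, 3)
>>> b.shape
(31, 3, 3)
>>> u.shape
(3, 7, 29)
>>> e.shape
(11, 37)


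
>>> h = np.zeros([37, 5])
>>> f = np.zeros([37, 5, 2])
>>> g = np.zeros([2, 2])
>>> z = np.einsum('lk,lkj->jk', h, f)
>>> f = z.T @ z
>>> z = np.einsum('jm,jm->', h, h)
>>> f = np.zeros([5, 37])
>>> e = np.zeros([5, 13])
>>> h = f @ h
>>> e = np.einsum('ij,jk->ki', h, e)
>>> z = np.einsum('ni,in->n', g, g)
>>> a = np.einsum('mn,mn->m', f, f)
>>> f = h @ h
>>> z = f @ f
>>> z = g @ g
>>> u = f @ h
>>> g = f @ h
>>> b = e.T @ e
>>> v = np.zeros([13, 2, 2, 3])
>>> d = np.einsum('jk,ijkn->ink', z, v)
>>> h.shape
(5, 5)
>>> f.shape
(5, 5)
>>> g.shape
(5, 5)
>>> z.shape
(2, 2)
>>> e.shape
(13, 5)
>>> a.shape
(5,)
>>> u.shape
(5, 5)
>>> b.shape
(5, 5)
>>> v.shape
(13, 2, 2, 3)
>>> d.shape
(13, 3, 2)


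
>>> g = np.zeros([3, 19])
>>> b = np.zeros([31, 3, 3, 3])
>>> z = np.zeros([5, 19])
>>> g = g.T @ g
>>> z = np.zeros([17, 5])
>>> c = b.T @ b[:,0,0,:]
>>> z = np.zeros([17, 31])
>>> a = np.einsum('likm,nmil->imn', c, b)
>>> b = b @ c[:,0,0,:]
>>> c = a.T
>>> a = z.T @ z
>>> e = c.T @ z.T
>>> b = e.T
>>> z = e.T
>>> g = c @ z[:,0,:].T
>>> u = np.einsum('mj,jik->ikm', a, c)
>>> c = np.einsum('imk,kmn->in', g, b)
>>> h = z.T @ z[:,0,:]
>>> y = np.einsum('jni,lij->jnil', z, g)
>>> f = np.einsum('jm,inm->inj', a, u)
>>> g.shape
(31, 3, 17)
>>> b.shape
(17, 3, 3)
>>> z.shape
(17, 3, 3)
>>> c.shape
(31, 3)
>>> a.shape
(31, 31)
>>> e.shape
(3, 3, 17)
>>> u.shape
(3, 3, 31)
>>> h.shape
(3, 3, 3)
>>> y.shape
(17, 3, 3, 31)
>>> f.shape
(3, 3, 31)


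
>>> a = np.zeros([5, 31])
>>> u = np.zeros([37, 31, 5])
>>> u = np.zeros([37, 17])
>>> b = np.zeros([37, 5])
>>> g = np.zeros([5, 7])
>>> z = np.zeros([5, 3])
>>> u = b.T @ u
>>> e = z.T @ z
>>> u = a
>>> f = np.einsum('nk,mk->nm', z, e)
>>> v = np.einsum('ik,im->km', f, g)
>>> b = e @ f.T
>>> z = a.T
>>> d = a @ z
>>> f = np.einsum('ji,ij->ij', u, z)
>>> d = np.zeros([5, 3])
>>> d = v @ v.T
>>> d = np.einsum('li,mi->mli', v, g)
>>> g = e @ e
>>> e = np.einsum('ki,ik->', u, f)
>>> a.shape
(5, 31)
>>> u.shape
(5, 31)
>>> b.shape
(3, 5)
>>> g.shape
(3, 3)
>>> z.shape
(31, 5)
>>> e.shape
()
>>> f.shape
(31, 5)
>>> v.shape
(3, 7)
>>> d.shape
(5, 3, 7)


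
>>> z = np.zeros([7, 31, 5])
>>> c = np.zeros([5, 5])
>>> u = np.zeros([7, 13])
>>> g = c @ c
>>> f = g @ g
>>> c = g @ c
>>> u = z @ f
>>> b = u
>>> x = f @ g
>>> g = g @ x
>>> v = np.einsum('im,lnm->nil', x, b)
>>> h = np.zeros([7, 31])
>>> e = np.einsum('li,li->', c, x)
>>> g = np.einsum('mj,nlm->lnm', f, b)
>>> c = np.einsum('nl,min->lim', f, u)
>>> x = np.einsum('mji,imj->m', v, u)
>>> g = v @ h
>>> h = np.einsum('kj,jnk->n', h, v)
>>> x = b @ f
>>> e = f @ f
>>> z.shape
(7, 31, 5)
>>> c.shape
(5, 31, 7)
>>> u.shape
(7, 31, 5)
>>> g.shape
(31, 5, 31)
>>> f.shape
(5, 5)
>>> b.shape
(7, 31, 5)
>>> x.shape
(7, 31, 5)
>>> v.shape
(31, 5, 7)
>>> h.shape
(5,)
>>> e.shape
(5, 5)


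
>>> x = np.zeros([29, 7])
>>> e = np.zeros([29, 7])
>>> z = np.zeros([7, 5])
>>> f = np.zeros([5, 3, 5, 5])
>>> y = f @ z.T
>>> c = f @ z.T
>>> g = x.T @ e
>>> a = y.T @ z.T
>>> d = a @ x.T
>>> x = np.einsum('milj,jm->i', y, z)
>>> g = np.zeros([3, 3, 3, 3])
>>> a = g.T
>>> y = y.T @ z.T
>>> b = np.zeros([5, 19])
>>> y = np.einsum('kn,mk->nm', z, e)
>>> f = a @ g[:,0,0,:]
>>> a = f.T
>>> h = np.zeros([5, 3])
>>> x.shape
(3,)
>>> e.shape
(29, 7)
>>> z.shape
(7, 5)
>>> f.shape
(3, 3, 3, 3)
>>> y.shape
(5, 29)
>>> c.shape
(5, 3, 5, 7)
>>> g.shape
(3, 3, 3, 3)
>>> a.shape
(3, 3, 3, 3)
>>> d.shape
(7, 5, 3, 29)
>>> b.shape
(5, 19)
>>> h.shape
(5, 3)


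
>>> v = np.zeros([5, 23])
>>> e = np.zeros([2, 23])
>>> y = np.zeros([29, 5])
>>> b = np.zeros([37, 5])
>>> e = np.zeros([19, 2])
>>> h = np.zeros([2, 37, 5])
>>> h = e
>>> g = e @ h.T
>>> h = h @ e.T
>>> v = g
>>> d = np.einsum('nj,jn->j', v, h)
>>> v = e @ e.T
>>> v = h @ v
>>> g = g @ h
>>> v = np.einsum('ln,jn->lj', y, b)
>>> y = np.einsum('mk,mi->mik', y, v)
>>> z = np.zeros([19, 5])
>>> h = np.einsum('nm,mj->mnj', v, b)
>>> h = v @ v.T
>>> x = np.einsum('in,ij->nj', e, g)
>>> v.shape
(29, 37)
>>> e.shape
(19, 2)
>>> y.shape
(29, 37, 5)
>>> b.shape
(37, 5)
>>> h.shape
(29, 29)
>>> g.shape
(19, 19)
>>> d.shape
(19,)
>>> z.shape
(19, 5)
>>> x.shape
(2, 19)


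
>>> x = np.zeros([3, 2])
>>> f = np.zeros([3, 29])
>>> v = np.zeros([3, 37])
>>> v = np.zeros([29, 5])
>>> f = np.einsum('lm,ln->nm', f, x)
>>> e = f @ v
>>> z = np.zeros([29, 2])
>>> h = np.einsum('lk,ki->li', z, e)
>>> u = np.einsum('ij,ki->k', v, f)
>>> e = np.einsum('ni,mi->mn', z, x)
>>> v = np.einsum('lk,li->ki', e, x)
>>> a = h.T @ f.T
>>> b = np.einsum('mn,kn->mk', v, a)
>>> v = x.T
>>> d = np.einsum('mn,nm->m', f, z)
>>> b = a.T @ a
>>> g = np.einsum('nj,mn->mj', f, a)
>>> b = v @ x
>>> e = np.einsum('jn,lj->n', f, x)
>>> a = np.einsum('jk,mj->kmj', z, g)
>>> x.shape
(3, 2)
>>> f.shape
(2, 29)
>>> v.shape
(2, 3)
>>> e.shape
(29,)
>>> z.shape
(29, 2)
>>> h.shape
(29, 5)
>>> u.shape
(2,)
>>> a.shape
(2, 5, 29)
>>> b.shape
(2, 2)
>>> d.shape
(2,)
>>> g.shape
(5, 29)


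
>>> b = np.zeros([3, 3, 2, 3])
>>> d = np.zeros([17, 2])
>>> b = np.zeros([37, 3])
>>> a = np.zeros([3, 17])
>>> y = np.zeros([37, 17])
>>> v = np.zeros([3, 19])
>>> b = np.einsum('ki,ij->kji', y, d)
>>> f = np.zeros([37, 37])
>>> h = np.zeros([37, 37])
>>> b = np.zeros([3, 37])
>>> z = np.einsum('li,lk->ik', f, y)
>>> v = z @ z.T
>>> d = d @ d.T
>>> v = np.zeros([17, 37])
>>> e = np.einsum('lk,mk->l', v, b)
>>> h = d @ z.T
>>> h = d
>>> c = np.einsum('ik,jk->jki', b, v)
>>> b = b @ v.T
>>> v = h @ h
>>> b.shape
(3, 17)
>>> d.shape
(17, 17)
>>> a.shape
(3, 17)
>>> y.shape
(37, 17)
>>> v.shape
(17, 17)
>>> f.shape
(37, 37)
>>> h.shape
(17, 17)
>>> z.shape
(37, 17)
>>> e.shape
(17,)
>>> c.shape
(17, 37, 3)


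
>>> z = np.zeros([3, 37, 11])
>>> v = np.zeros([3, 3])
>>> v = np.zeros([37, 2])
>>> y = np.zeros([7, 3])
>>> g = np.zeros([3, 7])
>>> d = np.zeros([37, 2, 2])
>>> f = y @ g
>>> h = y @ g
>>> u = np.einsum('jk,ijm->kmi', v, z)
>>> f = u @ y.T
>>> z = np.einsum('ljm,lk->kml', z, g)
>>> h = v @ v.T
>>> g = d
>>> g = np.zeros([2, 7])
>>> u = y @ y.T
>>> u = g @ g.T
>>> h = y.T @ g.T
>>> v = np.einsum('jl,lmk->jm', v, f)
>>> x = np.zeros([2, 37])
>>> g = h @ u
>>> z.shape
(7, 11, 3)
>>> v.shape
(37, 11)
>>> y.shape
(7, 3)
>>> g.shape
(3, 2)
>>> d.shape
(37, 2, 2)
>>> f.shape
(2, 11, 7)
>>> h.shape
(3, 2)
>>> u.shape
(2, 2)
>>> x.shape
(2, 37)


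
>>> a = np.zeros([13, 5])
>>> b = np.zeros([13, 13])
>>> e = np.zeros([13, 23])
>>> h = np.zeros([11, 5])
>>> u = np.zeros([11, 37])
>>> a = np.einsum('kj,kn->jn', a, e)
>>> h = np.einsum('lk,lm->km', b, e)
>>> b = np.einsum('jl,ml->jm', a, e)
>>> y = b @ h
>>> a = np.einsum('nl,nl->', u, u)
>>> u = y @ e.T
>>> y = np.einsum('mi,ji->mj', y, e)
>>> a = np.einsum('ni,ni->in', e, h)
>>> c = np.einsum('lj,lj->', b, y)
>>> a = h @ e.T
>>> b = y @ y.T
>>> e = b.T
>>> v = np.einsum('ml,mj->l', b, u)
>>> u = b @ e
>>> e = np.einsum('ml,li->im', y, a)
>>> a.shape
(13, 13)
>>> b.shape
(5, 5)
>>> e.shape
(13, 5)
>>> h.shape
(13, 23)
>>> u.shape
(5, 5)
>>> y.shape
(5, 13)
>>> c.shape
()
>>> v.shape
(5,)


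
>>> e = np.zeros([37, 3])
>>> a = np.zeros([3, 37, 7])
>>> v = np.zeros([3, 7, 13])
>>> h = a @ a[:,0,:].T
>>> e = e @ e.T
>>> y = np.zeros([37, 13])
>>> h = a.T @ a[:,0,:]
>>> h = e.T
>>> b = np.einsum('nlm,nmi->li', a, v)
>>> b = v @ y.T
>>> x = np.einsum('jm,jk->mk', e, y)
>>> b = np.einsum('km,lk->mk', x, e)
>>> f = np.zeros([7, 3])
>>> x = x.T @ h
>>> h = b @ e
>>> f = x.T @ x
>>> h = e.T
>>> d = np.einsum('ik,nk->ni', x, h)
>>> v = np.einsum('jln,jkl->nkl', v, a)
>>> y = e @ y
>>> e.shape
(37, 37)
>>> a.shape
(3, 37, 7)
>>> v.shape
(13, 37, 7)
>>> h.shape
(37, 37)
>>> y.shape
(37, 13)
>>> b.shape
(13, 37)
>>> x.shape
(13, 37)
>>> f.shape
(37, 37)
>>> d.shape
(37, 13)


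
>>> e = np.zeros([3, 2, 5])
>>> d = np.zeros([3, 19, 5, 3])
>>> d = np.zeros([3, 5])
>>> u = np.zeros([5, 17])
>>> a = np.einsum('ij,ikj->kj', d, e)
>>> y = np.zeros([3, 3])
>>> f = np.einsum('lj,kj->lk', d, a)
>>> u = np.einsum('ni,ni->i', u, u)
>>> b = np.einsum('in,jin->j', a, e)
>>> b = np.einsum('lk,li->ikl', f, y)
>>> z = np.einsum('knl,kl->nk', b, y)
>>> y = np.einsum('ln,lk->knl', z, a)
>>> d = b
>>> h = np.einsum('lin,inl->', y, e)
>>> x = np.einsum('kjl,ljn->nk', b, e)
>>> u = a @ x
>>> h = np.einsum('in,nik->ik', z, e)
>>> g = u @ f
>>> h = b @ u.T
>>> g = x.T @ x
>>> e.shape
(3, 2, 5)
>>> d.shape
(3, 2, 3)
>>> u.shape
(2, 3)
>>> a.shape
(2, 5)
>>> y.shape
(5, 3, 2)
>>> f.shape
(3, 2)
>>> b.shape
(3, 2, 3)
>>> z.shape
(2, 3)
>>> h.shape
(3, 2, 2)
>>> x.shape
(5, 3)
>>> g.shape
(3, 3)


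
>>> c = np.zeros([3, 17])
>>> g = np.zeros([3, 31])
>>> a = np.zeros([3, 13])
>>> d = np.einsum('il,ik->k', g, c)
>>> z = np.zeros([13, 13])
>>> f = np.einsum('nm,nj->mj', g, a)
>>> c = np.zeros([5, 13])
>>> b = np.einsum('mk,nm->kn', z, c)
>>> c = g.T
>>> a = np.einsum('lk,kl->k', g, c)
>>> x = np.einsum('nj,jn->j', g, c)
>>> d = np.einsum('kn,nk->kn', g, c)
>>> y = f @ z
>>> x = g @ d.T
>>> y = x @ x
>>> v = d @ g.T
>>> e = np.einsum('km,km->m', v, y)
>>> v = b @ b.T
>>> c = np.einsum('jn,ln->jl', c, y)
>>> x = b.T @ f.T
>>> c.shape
(31, 3)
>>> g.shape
(3, 31)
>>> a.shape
(31,)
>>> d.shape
(3, 31)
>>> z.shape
(13, 13)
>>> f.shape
(31, 13)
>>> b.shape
(13, 5)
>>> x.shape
(5, 31)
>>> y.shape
(3, 3)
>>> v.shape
(13, 13)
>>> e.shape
(3,)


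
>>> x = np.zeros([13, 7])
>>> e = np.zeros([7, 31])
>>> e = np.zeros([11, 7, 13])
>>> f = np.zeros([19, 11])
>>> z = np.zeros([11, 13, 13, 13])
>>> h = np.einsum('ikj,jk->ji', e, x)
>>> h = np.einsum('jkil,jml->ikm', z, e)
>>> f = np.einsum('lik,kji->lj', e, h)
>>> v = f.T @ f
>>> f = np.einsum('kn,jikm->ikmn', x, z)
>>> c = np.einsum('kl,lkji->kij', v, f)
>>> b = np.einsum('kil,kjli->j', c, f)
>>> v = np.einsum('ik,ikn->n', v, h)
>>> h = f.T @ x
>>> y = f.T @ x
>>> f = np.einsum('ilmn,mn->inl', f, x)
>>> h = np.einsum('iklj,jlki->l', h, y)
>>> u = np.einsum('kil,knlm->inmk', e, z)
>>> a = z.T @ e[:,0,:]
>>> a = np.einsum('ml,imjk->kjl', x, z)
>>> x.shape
(13, 7)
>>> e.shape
(11, 7, 13)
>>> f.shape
(13, 7, 13)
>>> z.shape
(11, 13, 13, 13)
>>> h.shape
(13,)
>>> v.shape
(7,)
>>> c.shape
(13, 7, 13)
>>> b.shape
(13,)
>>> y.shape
(7, 13, 13, 7)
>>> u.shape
(7, 13, 13, 11)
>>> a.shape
(13, 13, 7)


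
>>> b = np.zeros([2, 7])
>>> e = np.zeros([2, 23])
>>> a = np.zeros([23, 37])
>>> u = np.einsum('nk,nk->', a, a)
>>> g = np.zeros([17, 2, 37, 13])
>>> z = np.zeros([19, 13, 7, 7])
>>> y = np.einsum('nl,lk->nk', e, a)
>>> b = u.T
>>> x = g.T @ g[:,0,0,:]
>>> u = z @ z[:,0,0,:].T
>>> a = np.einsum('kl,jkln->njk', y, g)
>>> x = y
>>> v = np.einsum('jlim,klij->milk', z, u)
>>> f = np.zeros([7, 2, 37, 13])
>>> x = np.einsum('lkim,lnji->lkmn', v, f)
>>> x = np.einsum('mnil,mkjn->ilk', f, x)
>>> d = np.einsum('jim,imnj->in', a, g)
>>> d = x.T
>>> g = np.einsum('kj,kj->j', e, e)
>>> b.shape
()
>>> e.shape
(2, 23)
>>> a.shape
(13, 17, 2)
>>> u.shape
(19, 13, 7, 19)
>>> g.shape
(23,)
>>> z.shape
(19, 13, 7, 7)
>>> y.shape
(2, 37)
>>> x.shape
(37, 13, 7)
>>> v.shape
(7, 7, 13, 19)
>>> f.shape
(7, 2, 37, 13)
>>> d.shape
(7, 13, 37)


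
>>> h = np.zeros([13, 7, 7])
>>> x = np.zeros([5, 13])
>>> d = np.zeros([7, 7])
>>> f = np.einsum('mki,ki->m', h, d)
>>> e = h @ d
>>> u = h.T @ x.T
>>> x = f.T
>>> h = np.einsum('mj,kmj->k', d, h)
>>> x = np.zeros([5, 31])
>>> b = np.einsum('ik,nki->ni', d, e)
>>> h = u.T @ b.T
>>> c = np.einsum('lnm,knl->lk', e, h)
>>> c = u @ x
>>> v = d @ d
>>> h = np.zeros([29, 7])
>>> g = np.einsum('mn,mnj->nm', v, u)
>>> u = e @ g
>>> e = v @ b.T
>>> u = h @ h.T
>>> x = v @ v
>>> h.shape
(29, 7)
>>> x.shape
(7, 7)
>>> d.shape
(7, 7)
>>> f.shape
(13,)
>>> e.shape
(7, 13)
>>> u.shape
(29, 29)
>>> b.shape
(13, 7)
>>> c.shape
(7, 7, 31)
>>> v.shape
(7, 7)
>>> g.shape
(7, 7)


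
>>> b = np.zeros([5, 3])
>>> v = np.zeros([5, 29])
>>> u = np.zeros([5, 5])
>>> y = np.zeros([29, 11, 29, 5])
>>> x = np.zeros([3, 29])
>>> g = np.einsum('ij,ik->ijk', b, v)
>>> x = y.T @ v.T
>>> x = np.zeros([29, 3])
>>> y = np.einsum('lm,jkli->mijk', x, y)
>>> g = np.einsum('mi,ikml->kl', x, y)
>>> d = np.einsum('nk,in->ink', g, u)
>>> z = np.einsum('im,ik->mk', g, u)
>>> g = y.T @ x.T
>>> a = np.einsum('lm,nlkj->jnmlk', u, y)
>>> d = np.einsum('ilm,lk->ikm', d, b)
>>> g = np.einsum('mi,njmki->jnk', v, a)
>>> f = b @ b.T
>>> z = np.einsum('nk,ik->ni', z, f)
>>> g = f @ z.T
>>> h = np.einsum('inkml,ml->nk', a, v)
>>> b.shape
(5, 3)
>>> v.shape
(5, 29)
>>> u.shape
(5, 5)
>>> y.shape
(3, 5, 29, 11)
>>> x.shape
(29, 3)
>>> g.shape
(5, 11)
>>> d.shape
(5, 3, 11)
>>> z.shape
(11, 5)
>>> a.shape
(11, 3, 5, 5, 29)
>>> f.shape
(5, 5)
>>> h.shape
(3, 5)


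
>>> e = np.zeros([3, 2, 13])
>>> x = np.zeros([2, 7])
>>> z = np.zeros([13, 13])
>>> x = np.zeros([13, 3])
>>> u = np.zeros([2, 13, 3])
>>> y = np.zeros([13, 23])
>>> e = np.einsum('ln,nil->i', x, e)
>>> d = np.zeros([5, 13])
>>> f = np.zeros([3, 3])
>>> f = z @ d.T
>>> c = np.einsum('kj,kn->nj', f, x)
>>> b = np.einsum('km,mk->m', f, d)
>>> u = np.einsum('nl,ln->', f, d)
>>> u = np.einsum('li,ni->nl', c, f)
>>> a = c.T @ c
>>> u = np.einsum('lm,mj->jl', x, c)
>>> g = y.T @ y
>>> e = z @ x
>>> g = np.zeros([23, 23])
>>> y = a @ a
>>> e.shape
(13, 3)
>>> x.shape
(13, 3)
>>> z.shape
(13, 13)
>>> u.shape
(5, 13)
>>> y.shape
(5, 5)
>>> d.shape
(5, 13)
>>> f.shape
(13, 5)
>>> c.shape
(3, 5)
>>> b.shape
(5,)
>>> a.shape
(5, 5)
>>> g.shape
(23, 23)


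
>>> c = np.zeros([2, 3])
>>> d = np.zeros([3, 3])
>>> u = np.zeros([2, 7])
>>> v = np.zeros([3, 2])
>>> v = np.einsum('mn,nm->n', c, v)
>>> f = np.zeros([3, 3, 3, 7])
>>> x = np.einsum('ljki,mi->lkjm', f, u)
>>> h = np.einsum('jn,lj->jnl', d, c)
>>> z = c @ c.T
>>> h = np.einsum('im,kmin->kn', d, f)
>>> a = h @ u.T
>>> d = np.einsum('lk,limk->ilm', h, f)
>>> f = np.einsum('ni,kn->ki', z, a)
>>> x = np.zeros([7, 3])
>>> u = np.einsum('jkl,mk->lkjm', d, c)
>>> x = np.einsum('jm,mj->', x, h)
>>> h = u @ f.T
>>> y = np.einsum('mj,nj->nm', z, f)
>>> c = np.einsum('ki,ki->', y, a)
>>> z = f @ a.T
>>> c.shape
()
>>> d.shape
(3, 3, 3)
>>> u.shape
(3, 3, 3, 2)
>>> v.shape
(3,)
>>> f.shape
(3, 2)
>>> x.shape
()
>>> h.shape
(3, 3, 3, 3)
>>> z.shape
(3, 3)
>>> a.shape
(3, 2)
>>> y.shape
(3, 2)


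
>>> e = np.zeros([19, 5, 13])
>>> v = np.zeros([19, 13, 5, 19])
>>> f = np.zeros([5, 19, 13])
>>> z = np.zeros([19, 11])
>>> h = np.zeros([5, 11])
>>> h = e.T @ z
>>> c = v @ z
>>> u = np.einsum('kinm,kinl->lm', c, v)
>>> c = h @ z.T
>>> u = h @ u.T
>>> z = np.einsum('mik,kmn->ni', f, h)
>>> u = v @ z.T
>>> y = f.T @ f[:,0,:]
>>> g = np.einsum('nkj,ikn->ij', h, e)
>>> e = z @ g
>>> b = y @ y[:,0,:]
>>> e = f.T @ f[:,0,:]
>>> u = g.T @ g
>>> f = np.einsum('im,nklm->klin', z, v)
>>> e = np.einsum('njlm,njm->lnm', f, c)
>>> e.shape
(11, 13, 19)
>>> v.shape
(19, 13, 5, 19)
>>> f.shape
(13, 5, 11, 19)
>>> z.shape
(11, 19)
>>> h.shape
(13, 5, 11)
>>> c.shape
(13, 5, 19)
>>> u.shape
(11, 11)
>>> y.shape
(13, 19, 13)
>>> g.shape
(19, 11)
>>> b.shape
(13, 19, 13)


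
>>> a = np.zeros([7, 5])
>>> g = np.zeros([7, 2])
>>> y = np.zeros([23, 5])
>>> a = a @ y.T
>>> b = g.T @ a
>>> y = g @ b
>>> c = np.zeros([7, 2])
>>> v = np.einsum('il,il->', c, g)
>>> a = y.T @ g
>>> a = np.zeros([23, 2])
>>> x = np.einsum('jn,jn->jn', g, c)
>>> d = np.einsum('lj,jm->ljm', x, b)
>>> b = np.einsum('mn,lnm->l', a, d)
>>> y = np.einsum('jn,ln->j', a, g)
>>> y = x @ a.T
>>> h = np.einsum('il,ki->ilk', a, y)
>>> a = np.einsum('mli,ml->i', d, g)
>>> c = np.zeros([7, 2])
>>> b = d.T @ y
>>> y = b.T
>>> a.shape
(23,)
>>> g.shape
(7, 2)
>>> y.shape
(23, 2, 23)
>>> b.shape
(23, 2, 23)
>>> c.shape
(7, 2)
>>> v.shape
()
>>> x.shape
(7, 2)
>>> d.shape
(7, 2, 23)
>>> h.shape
(23, 2, 7)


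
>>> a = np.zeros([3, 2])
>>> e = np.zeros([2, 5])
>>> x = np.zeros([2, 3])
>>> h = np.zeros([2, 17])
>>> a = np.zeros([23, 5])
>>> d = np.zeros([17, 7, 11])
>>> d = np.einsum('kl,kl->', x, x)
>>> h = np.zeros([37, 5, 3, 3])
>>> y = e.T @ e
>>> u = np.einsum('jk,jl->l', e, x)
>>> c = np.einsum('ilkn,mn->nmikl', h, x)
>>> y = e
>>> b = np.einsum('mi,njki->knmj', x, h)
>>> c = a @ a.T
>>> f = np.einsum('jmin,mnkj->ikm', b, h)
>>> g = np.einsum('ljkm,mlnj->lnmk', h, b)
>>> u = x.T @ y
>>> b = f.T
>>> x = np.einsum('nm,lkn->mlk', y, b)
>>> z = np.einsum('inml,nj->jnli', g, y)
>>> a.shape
(23, 5)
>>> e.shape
(2, 5)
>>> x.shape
(5, 37, 3)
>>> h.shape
(37, 5, 3, 3)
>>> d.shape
()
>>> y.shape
(2, 5)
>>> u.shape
(3, 5)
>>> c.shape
(23, 23)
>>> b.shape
(37, 3, 2)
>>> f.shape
(2, 3, 37)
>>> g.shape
(37, 2, 3, 3)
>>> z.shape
(5, 2, 3, 37)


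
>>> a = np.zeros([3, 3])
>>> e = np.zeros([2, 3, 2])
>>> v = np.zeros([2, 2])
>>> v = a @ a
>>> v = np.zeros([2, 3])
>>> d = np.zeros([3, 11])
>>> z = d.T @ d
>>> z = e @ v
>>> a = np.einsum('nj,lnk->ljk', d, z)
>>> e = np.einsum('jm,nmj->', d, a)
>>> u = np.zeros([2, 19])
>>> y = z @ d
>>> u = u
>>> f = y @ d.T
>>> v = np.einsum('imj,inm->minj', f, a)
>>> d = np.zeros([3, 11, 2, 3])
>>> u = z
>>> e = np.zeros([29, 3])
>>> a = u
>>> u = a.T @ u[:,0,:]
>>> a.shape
(2, 3, 3)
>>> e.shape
(29, 3)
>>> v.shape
(3, 2, 11, 3)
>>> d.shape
(3, 11, 2, 3)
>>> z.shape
(2, 3, 3)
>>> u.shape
(3, 3, 3)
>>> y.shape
(2, 3, 11)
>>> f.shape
(2, 3, 3)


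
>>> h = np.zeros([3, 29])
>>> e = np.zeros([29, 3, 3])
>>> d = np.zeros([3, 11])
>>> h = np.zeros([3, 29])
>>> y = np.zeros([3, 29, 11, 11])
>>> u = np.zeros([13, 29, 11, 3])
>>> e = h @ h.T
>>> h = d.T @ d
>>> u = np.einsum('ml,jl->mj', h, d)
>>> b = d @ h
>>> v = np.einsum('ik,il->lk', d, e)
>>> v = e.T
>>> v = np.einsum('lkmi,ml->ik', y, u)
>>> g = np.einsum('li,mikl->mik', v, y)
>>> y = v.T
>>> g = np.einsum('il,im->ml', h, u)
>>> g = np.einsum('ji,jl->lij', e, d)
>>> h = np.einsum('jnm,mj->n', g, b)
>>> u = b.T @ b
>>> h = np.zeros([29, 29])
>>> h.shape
(29, 29)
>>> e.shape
(3, 3)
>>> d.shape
(3, 11)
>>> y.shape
(29, 11)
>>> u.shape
(11, 11)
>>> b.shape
(3, 11)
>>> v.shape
(11, 29)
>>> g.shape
(11, 3, 3)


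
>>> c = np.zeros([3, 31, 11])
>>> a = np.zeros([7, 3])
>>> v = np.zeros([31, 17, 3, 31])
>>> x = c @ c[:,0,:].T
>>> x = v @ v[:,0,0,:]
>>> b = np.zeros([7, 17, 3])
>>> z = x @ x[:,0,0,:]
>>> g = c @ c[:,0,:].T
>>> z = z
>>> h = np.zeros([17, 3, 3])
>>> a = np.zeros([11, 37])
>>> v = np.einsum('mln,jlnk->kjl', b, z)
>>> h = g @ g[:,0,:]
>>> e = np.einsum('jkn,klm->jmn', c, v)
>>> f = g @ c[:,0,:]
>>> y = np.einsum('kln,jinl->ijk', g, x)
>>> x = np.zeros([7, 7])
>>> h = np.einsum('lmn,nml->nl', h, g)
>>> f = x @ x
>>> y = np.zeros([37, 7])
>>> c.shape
(3, 31, 11)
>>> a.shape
(11, 37)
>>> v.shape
(31, 31, 17)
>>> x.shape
(7, 7)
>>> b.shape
(7, 17, 3)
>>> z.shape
(31, 17, 3, 31)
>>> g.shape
(3, 31, 3)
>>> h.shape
(3, 3)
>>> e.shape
(3, 17, 11)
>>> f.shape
(7, 7)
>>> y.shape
(37, 7)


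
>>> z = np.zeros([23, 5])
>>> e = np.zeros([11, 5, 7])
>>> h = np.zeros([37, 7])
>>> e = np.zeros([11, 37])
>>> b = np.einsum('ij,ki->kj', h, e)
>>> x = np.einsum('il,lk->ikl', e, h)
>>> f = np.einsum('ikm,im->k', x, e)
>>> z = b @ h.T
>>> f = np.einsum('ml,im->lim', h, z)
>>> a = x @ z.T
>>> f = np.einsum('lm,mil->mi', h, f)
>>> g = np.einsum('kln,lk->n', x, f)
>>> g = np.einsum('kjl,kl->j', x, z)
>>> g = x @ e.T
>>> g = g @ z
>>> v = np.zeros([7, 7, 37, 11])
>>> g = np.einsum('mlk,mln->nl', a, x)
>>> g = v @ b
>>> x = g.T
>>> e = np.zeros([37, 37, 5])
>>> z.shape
(11, 37)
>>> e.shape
(37, 37, 5)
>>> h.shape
(37, 7)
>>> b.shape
(11, 7)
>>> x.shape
(7, 37, 7, 7)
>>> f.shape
(7, 11)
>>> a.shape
(11, 7, 11)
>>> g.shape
(7, 7, 37, 7)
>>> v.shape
(7, 7, 37, 11)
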